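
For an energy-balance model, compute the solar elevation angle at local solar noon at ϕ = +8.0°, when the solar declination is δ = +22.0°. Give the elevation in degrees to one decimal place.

At local noon the hour angle is zero, so the zenith angle equals |ϕ − δ| = |+8.0° − (+22.000°)| = 14.000°.
Elevation = 90° − 14.000° = 76.0°.

76.0°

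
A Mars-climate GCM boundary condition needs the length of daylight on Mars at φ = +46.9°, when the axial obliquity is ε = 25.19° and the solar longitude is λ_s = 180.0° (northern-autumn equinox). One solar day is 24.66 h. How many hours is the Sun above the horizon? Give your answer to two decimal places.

12.33 h

Solar declination: sin δ = sin ε · sin λ_s = sin 25.19° × sin 180.0° = 0.00000, so δ = +0.000°.
cos H₀ = −tan φ · tan δ = −tan(+46.9°) × tan(+0.000°) = -0.0000, so H₀ = 1.5708 rad = 90.00°.
Daylight = 2H₀/(2π) × 24.66 h = (1.5708/π) × 24.66 = 12.33 h.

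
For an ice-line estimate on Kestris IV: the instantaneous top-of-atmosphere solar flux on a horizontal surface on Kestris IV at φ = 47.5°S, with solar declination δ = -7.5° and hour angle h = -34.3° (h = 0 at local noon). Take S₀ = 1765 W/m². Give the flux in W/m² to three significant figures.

1.15e+03 W/m²

cos θ_z = sin φ sin δ + cos φ cos δ cos h = 0.096234 + 0.553329 = 0.649563.
Flux = S₀ · cos θ_z = 1765 × 0.649563 = 1146 W/m².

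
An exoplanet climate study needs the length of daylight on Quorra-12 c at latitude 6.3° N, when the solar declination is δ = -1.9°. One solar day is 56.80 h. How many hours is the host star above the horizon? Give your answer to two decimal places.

cos h₀ = −tan ϕ · tan δ = −tan(+6.3°) × tan(-1.900°) = 0.0037, so h₀ = 1.5671 rad = 89.79°.
Daylight = 2h₀/(2π) × 56.80 h = (1.5671/π) × 56.80 = 28.33 h.

28.33 h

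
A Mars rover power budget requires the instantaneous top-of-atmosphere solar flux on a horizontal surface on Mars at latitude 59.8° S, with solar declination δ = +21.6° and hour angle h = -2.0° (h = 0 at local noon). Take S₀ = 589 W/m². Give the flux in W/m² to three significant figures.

87.9 W/m²

cos θ_z = sin φ sin δ + cos φ cos δ cos h = -0.318161 + 0.467411 = 0.149250.
Flux = S₀ · cos θ_z = 589 × 0.149250 = 87.91 W/m².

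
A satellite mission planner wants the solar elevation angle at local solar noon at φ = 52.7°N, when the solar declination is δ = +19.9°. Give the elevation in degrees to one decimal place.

57.2°

At local noon the hour angle is zero, so the zenith angle equals |φ − δ| = |+52.7° − (+19.900°)| = 32.800°.
Elevation = 90° − 32.800° = 57.2°.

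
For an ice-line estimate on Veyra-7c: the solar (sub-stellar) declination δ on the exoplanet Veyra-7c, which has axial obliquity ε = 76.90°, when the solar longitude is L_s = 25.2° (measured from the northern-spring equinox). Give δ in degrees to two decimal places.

δ = +24.50°

sin δ = sin ε · sin L_s = sin 76.90° × sin 25.2° = 0.414699.
δ = arcsin(0.414699) = +24.50°.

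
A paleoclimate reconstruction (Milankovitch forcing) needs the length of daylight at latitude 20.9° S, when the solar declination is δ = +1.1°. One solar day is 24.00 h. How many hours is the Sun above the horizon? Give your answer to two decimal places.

cos H₀ = −tan φ · tan δ = −tan(-20.9°) × tan(+1.100°) = 0.0073, so H₀ = 1.5635 rad = 89.58°.
Daylight = 2H₀/(2π) × 24.00 h = (1.5635/π) × 24.00 = 11.94 h.

11.94 h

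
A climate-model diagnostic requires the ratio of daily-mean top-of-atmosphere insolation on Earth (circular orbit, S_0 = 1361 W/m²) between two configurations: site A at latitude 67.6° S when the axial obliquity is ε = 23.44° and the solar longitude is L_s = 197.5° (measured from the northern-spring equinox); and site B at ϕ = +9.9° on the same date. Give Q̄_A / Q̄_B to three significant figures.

Q̄_A / Q̄_B ≈ 0.601

— Configuration A (ϕ=-67.6°):
Solar declination: sin δ = sin ε · sin L_s = sin 23.44° × sin 197.5° = -0.11962, so δ = -6.870°.
cos h₀ = −tan(-67.6°) tan(-6.870°) = -0.2923, h₀ = 1.8674 rad.
Bracket: h₀ sin ϕ sin δ + cos ϕ cos δ sin h₀ = 1.8674×-0.92455×-0.11962 + 0.38107×0.99282×0.95632 = 0.206524 + 0.361808 = 0.568332.
Q̄ = (S_0/π) × [bracket] = (1361/π) × 0.568332 = 246.21 W/m².
— Configuration B (ϕ=+9.9°):
cos h₀ = −tan(+9.9°) tan(-6.870°) = 0.0210, h₀ = 1.5498 rad.
Bracket: h₀ sin ϕ sin δ + cos ϕ cos δ sin h₀ = 1.5498×0.17193×-0.11962 + 0.98511×0.99282×0.99978 = -0.031874 + 0.977822 = 0.945948.
Q̄ = (S_0/π) × [bracket] = (1361/π) × 0.945948 = 409.80 W/m².
Ratio Q̄_A / Q̄_B = 246.21 / 409.80 = 0.6008.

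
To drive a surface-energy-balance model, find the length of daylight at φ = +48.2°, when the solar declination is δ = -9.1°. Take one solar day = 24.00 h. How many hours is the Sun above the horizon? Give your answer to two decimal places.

cos H₀ = −tan φ · tan δ = −tan(+48.2°) × tan(-9.100°) = 0.1791, so H₀ = 1.3907 rad = 79.68°.
Daylight = 2H₀/(2π) × 24.00 h = (1.3907/π) × 24.00 = 10.62 h.

10.62 h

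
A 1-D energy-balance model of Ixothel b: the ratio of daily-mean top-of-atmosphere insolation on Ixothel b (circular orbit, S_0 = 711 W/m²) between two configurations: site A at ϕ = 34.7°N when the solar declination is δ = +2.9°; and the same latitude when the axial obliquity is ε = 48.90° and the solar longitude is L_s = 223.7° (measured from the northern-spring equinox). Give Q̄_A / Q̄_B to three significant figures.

— Configuration A (ϕ=+34.7°):
cos h₀ = −tan(+34.7°) tan(+2.900°) = -0.0351, h₀ = 1.6059 rad.
Bracket: h₀ sin ϕ sin δ + cos ϕ cos δ sin h₀ = 1.6059×0.56928×0.05059 + 0.82214×0.99872×0.99938 = 0.046250 + 0.820579 = 0.866829.
Q̄ = (S_0/π) × [bracket] = (711/π) × 0.866829 = 196.18 W/m².
— Configuration B (ϕ=+34.7°):
Solar declination: sin δ = sin ε · sin L_s = sin 48.90° × sin 223.7° = -0.52062, so δ = -31.374°.
cos h₀ = −tan(+34.7°) tan(-31.374°) = 0.4222, h₀ = 1.1349 rad.
Bracket: h₀ sin ϕ sin δ + cos ϕ cos δ sin h₀ = 1.1349×0.56928×-0.52062 + 0.82214×0.85379×0.90649 = -0.336360 + 0.636297 = 0.299937.
Q̄ = (S_0/π) × [bracket] = (711/π) × 0.299937 = 67.881 W/m².
Ratio Q̄_A / Q̄_B = 196.18 / 67.881 = 2.890.

Q̄_A / Q̄_B ≈ 2.89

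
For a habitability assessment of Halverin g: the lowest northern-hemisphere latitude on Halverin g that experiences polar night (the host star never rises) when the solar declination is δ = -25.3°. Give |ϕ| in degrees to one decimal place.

|ϕ| = 64.7°

Polar night requires cos h₀ = −tan ϕ tan δ ≥ 1, i.e. tan ϕ tan δ ≤ −1.
The boundary is |tan ϕ| · |tan δ| = 1, so |ϕ| = 90° − |δ| = 90° − 25.3° = 64.7° in the northern hemisphere.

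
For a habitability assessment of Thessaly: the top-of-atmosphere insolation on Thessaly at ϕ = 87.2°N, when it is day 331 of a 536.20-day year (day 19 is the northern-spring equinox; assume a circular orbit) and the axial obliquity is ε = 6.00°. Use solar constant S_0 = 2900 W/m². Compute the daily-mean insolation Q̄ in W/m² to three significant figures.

Q̄ ≈ 0.00 W/m²

Solar longitude: L_s = 360° × (331 − 19)/536.20 = 209.474°.
sin δ = sin 6.00° × sin 209.474° = -0.05143, so δ = -2.948°.
cos h₀ = −tan(+87.2°) tan(-2.948°) = 1.0530 ≥ 1 ⇒ polar night, h₀ = 0 and Q̄ = 0.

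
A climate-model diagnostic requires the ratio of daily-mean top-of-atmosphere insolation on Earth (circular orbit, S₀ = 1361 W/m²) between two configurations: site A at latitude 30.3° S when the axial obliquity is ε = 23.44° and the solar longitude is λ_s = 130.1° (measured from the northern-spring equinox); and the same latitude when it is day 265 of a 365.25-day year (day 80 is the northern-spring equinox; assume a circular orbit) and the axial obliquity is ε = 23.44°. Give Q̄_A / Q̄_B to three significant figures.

— Configuration A (φ=-30.3°):
Solar declination: sin δ = sin ε · sin λ_s = sin 23.44° × sin 130.1° = 0.30428, so δ = +17.715°.
cos H₀ = −tan(-30.3°) tan(+17.715°) = 0.1867, H₀ = 1.3830 rad.
Bracket: H₀ sin φ sin δ + cos φ cos δ sin H₀ = 1.3830×-0.50453×0.30428 + 0.86340×0.95258×0.98243 = -0.212316 + 0.808007 = 0.595691.
Q̄ = (S₀/π) × [bracket] = (1361/π) × 0.595691 = 258.07 W/m².
— Configuration B (φ=-30.3°):
Solar longitude: λ_s = 360° × (265 − 80)/365.25 = 182.341°.
sin δ = sin 23.44° × sin 182.341° = -0.01625, so δ = -0.931°.
cos H₀ = −tan(-30.3°) tan(-0.931°) = -0.0095, H₀ = 1.5803 rad.
Bracket: H₀ sin φ sin δ + cos φ cos δ sin H₀ = 1.5803×-0.50453×-0.01625 + 0.86340×0.99987×0.99995 = 0.012956 + 0.863245 = 0.876201.
Q̄ = (S₀/π) × [bracket] = (1361/π) × 0.876201 = 379.59 W/m².
Ratio Q̄_A / Q̄_B = 258.07 / 379.59 = 0.6799.

Q̄_A / Q̄_B ≈ 0.680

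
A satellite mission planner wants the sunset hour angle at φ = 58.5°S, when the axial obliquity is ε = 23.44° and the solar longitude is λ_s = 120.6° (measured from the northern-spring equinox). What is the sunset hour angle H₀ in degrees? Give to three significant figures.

Solar declination: sin δ = sin ε · sin λ_s = sin 23.44° × sin 120.6° = 0.34239, so δ = +20.023°.
cos H₀ = −tan φ · tan δ = −tan(-58.5°) × tan(+20.023°) = 0.5947, so H₀ = 0.9339 rad = 53.51°.

H₀ = 53.5°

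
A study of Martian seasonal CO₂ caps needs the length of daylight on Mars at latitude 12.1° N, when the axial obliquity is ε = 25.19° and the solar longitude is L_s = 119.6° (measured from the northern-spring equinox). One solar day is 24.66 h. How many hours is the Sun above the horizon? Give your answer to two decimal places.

Solar declination: sin δ = sin ε · sin L_s = sin 25.19° × sin 119.6° = 0.37008, so δ = +21.720°.
cos h₀ = −tan ϕ · tan δ = −tan(+12.1°) × tan(+21.720°) = -0.0854, so h₀ = 1.6563 rad = 94.90°.
Daylight = 2h₀/(2π) × 24.66 h = (1.6563/π) × 24.66 = 13.00 h.

13.00 h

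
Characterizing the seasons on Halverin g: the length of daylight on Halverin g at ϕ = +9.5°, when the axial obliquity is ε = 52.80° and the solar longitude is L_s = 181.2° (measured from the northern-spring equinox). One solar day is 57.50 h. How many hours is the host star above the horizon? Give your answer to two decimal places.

28.70 h

Solar declination: sin δ = sin ε · sin L_s = sin 52.80° × sin 181.2° = -0.01668, so δ = -0.956°.
cos h₀ = −tan ϕ · tan δ = −tan(+9.5°) × tan(-0.956°) = 0.0028, so h₀ = 1.5680 rad = 89.84°.
Daylight = 2h₀/(2π) × 57.50 h = (1.5680/π) × 57.50 = 28.70 h.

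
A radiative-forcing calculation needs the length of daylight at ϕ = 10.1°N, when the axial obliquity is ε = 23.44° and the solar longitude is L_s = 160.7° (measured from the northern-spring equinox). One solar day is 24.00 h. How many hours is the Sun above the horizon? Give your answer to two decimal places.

12.18 h

Solar declination: sin δ = sin ε · sin L_s = sin 23.44° × sin 160.7° = 0.13147, so δ = +7.555°.
cos h₀ = −tan ϕ · tan δ = −tan(+10.1°) × tan(+7.555°) = -0.0236, so h₀ = 1.5944 rad = 91.35°.
Daylight = 2h₀/(2π) × 24.00 h = (1.5944/π) × 24.00 = 12.18 h.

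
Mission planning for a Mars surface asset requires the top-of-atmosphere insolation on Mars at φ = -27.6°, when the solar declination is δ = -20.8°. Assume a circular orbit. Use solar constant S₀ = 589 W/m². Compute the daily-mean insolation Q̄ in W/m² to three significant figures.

Q̄ ≈ 207 W/m²

cos H₀ = −tan(-27.6°) tan(-20.800°) = -0.1986, H₀ = 1.7707 rad.
Bracket: H₀ sin φ sin δ + cos φ cos δ sin H₀ = 1.7707×-0.46330×-0.35511 + 0.88620×0.93483×0.98008 = 0.291320 + 0.811944 = 1.103264.
Q̄ = (S₀/π) × [bracket] = (589/π) × 1.103264 = 206.8 W/m².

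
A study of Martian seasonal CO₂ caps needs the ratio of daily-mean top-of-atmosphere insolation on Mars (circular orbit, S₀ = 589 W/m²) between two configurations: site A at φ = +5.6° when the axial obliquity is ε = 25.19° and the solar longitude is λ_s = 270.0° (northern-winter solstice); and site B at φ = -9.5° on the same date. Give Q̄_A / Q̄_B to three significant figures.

— Configuration A (φ=+5.6°):
Solar declination: sin δ = sin ε · sin λ_s = sin 25.19° × sin 270.0° = -0.42562, so δ = -25.190°.
cos H₀ = −tan(+5.6°) tan(-25.190°) = 0.0461, H₀ = 1.5247 rad.
Bracket: H₀ sin φ sin δ + cos φ cos δ sin H₀ = 1.5247×0.09758×-0.42562 + 0.99523×0.90490×0.99894 = -0.063324 + 0.899629 = 0.836305.
Q̄ = (S₀/π) × [bracket] = (589/π) × 0.836305 = 156.79 W/m².
— Configuration B (φ=-9.5°):
cos H₀ = −tan(-9.5°) tan(-25.190°) = -0.0787, H₀ = 1.6496 rad.
Bracket: H₀ sin φ sin δ + cos φ cos δ sin H₀ = 1.6496×-0.16505×-0.42562 + 0.98629×0.90490×0.99690 = 0.115882 + 0.889727 = 1.005609.
Q̄ = (S₀/π) × [bracket] = (589/π) × 1.005609 = 188.54 W/m².
Ratio Q̄_A / Q̄_B = 156.79 / 188.54 = 0.8316.

Q̄_A / Q̄_B ≈ 0.832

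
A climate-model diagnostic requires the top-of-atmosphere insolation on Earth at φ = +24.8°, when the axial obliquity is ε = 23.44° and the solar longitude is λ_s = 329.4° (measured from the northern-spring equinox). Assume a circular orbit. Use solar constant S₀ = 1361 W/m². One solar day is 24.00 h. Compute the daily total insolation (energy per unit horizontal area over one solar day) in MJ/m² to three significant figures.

Solar declination: sin δ = sin ε · sin λ_s = sin 23.44° × sin 329.4° = -0.20249, so δ = -11.683°.
cos H₀ = −tan(+24.8°) tan(-11.683°) = 0.0955, H₀ = 1.4751 rad.
Bracket: H₀ sin φ sin δ + cos φ cos δ sin H₀ = 1.4751×0.41945×-0.20249 + 0.90778×0.97928×0.99543 = -0.125287 + 0.884908 = 0.759621.
Q̄ = (S₀/π) × [bracket] = (1361/π) × 0.759621 = 329.08 W/m².
Daily total = Q̄ × 24.00 h × 3600 s/h = 329.08 × 24.00 × 3600 / 10⁶ = 28.43 MJ/m².

28.4 MJ/m²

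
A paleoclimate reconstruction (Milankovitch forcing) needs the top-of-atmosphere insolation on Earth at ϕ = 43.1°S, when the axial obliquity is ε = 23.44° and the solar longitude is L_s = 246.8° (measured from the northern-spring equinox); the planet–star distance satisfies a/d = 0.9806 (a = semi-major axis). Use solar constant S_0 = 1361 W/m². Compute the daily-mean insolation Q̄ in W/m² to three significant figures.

Q̄ ≈ 466 W/m²

Solar declination: sin δ = sin ε · sin L_s = sin 23.44° × sin 246.8° = -0.36562, so δ = -21.446°.
cos h₀ = −tan(-43.1°) tan(-21.446°) = -0.3676, h₀ = 1.9472 rad.
Bracket: h₀ sin ϕ sin δ + cos ϕ cos δ sin h₀ = 1.9472×-0.68327×-0.36562 + 0.73016×0.93076×0.92999 = 0.486444 + 0.632025 = 1.118469.
Inverse-square distance factor (a/d)² = 0.9806² = 0.961576.
Q̄ = (S_0/π) × 0.961576 × [bracket] = (1361/π) × 0.961576 × 1.118469 = 465.9 W/m².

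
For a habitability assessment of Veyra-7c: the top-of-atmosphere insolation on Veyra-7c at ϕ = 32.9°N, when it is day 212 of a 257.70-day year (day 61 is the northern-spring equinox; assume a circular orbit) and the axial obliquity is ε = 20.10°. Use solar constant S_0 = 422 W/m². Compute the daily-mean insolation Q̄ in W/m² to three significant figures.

Q̄ ≈ 91.5 W/m²

Solar longitude: L_s = 360° × (212 − 61)/257.70 = 210.943°.
sin δ = sin 20.10° × sin 210.943° = -0.17670, so δ = -10.178°.
cos h₀ = −tan(+32.9°) tan(-10.178°) = 0.1161, h₀ = 1.4544 rad.
Bracket: h₀ sin ϕ sin δ + cos ϕ cos δ sin h₀ = 1.4544×0.54317×-0.17670 + 0.83962×0.98426×0.99323 = -0.139591 + 0.820810 = 0.681219.
Q̄ = (S_0/π) × [bracket] = (422/π) × 0.681219 = 91.51 W/m².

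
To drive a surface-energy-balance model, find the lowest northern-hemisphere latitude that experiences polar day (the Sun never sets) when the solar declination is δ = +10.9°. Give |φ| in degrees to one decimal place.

|φ| = 79.1°

Polar day requires cos H₀ = −tan φ tan δ ≤ −1, i.e. tan φ tan δ ≥ 1.
The boundary is |tan φ| · |tan δ| = 1, so |φ| = 90° − |δ| = 90° − 10.9° = 79.1° in the northern hemisphere.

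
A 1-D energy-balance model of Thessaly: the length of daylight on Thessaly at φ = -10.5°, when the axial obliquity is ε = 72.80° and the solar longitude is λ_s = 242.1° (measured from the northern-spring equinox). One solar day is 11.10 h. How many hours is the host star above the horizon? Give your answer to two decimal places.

Solar declination: sin δ = sin ε · sin λ_s = sin 72.80° × sin 242.1° = -0.84424, so δ = -57.591°.
cos H₀ = −tan φ · tan δ = −tan(-10.5°) × tan(-57.591°) = -0.2919, so H₀ = 1.8671 rad = 106.97°.
Daylight = 2H₀/(2π) × 11.10 h = (1.8671/π) × 11.10 = 6.60 h.

6.60 h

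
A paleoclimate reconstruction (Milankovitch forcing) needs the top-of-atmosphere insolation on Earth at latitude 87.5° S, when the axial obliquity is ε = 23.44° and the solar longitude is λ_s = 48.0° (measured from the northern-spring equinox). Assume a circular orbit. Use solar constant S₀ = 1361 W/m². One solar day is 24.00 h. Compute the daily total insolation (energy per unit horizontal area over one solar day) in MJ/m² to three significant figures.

0.00 MJ/m²

Solar declination: sin δ = sin ε · sin λ_s = sin 23.44° × sin 48.0° = 0.29561, so δ = +17.194°.
cos H₀ = −tan(-87.5°) tan(+17.194°) = 7.0874 ≥ 1 ⇒ polar night, H₀ = 0 and Q̄ = 0.
Daily total = Q̄ × 24.00 h × 3600 s/h = 0.00 MJ/m².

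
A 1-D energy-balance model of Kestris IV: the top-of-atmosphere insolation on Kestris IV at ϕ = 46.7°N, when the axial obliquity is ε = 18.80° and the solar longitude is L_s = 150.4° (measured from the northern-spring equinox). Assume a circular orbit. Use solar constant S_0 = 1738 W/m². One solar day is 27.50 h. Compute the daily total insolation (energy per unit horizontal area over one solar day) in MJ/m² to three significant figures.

Solar declination: sin δ = sin ε · sin L_s = sin 18.80° × sin 150.4° = 0.15918, so δ = +9.159°.
cos h₀ = −tan(+46.7°) tan(+9.159°) = -0.1711, h₀ = 1.7427 rad.
Bracket: h₀ sin ϕ sin δ + cos ϕ cos δ sin h₀ = 1.7427×0.72777×0.15918 + 0.68582×0.98725×0.98525 = 0.201886 + 0.667089 = 0.868975.
Q̄ = (S_0/π) × [bracket] = (1738/π) × 0.868975 = 480.74 W/m².
Daily total = Q̄ × 27.50 h × 3600 s/h = 480.74 × 27.50 × 3600 / 10⁶ = 47.59 MJ/m².

47.6 MJ/m²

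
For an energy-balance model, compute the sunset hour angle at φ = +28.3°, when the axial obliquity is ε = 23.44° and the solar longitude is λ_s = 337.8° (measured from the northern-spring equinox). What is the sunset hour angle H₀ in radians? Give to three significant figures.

H₀ = 1.49 rad

Solar declination: sin δ = sin ε · sin λ_s = sin 23.44° × sin 337.8° = -0.15030, so δ = -8.644°.
cos H₀ = −tan φ · tan δ = −tan(+28.3°) × tan(-8.644°) = 0.0819, so H₀ = 1.4888 rad = 85.30°.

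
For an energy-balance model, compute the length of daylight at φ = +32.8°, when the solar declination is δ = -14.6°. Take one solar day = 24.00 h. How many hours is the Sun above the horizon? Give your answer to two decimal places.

10.71 h

cos H₀ = −tan φ · tan δ = −tan(+32.8°) × tan(-14.600°) = 0.1679, so H₀ = 1.4021 rad = 80.34°.
Daylight = 2H₀/(2π) × 24.00 h = (1.4021/π) × 24.00 = 10.71 h.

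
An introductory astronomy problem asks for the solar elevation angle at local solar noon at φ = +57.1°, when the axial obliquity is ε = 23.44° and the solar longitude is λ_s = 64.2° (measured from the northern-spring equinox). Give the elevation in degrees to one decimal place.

Solar declination: sin δ = sin ε · sin λ_s = sin 23.44° × sin 64.2° = 0.35814, so δ = +20.986°.
At local noon the hour angle is zero, so the zenith angle equals |φ − δ| = |+57.1° − (+20.986°)| = 36.114°.
Elevation = 90° − 36.114° = 53.9°.

53.9°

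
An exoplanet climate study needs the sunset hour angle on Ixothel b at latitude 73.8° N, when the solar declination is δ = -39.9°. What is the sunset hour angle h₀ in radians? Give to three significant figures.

h₀ = 0.00 rad

cos h₀ = −tan ϕ · tan δ = 2.8780 ≥ 1, so the host star never rises (polar night) and h₀ = 0.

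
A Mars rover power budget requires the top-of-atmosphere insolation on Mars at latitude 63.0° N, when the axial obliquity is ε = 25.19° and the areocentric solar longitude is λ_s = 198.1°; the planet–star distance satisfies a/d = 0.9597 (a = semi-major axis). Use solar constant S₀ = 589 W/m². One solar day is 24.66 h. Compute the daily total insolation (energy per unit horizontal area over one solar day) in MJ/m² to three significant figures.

4.30 MJ/m²

sin δ = sin 25.19° × sin 198.1° = -0.13223, so δ = -7.599°.
cos H₀ = −tan(+63.0°) tan(-7.599°) = 0.2618, H₀ = 1.3059 rad.
Bracket: H₀ sin φ sin δ + cos φ cos δ sin H₀ = 1.3059×0.89101×-0.13223 + 0.45399×0.99122×0.96512 = -0.153859 + 0.434308 = 0.280449.
Inverse-square distance factor (a/d)² = 0.9597² = 0.921024.
Q̄ = (S₀/π) × 0.921024 × [bracket] = (589/π) × 0.921024 × 0.280449 = 48.427 W/m².
Daily total = Q̄ × 24.66 h × 3600 s/h = 48.427 × 24.66 × 3600 / 10⁶ = 4.299 MJ/m².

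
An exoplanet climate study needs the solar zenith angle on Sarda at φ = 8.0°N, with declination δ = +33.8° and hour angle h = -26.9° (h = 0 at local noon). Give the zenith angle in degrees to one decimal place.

cos θ_z = sin φ sin δ + cos φ cos δ cos h = 0.077421 + 0.733858 = 0.811279.
θ_z = arccos(0.811279) = 35.8°.

θ_z = 35.8°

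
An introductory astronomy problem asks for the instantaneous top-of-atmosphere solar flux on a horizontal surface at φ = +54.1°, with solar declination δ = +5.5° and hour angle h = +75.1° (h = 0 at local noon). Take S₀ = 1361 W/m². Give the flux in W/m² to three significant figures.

310 W/m²

cos θ_z = sin φ sin δ + cos φ cos δ cos h = 0.077639 + 0.150081 = 0.227720.
Flux = S₀ · cos θ_z = 1361 × 0.227720 = 309.9 W/m².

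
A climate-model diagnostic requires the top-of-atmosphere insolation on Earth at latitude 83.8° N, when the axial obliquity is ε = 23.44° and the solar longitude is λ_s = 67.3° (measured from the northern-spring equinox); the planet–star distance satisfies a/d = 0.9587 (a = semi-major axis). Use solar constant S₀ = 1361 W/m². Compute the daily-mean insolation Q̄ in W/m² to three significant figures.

Q̄ ≈ 456 W/m²

Solar declination: sin δ = sin ε · sin λ_s = sin 23.44° × sin 67.3° = 0.36698, so δ = +21.529°.
cos H₀ = −tan(+83.8°) tan(+21.529°) = -3.6314 ≤ −1 ⇒ polar day, H₀ = π.
Bracket: H₀ sin φ sin δ + cos φ cos δ sin H₀ = 3.1416×0.99415×0.36698 + 0.10800×0.93023×0.00000 = 1.146160 + 0.000000 = 1.146160.
Inverse-square distance factor (a/d)² = 0.9587² = 0.919106.
Q̄ = (S₀/π) × 0.919106 × [bracket] = (1361/π) × 0.919106 × 1.146160 = 456.4 W/m².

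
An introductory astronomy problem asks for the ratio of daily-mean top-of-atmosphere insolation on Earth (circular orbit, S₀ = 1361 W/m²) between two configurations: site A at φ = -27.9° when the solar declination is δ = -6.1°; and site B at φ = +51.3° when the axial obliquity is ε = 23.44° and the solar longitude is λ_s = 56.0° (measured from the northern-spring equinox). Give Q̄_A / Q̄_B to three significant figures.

— Configuration A (φ=-27.9°):
cos H₀ = −tan(-27.9°) tan(-6.100°) = -0.0566, H₀ = 1.6274 rad.
Bracket: H₀ sin φ sin δ + cos φ cos δ sin H₀ = 1.6274×-0.46793×-0.10626 + 0.88377×0.99434×0.99840 = 0.080918 + 0.877362 = 0.958280.
Q̄ = (S₀/π) × [bracket] = (1361/π) × 0.958280 = 415.15 W/m².
— Configuration B (φ=+51.3°):
Solar declination: sin δ = sin ε · sin λ_s = sin 23.44° × sin 56.0° = 0.32978, so δ = +19.256°.
cos H₀ = −tan(+51.3°) tan(+19.256°) = -0.4360, H₀ = 2.0220 rad.
Bracket: H₀ sin φ sin δ + cos φ cos δ sin H₀ = 2.0220×0.78043×0.32978 + 0.62524×0.94406×0.89993 = 0.520403 + 0.531196 = 1.051599.
Q̄ = (S₀/π) × [bracket] = (1361/π) × 1.051599 = 455.57 W/m².
Ratio Q̄_A / Q̄_B = 415.15 / 455.57 = 0.9113.

Q̄_A / Q̄_B ≈ 0.911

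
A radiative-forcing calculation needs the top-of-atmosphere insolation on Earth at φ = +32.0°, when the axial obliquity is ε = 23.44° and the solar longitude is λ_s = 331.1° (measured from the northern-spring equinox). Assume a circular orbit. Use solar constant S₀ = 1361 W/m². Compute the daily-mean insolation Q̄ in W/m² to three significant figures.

Solar declination: sin δ = sin ε · sin λ_s = sin 23.44° × sin 331.1° = -0.19224, so δ = -11.084°.
cos H₀ = −tan(+32.0°) tan(-11.084°) = 0.1224, H₀ = 1.4481 rad.
Bracket: H₀ sin φ sin δ + cos φ cos δ sin H₀ = 1.4481×0.52992×-0.19224 + 0.84805×0.98135×0.99248 = -0.147521 + 0.825975 = 0.678454.
Q̄ = (S₀/π) × [bracket] = (1361/π) × 0.678454 = 293.9 W/m².

Q̄ ≈ 294 W/m²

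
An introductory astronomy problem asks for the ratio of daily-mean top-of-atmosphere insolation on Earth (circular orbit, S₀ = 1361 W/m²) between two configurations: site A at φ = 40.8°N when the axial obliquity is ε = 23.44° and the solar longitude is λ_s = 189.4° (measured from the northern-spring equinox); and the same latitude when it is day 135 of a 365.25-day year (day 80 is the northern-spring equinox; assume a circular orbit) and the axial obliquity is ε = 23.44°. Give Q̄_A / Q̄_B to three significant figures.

Q̄_A / Q̄_B ≈ 0.639

— Configuration A (φ=+40.8°):
Solar declination: sin δ = sin ε · sin λ_s = sin 23.44° × sin 189.4° = -0.06497, so δ = -3.725°.
cos H₀ = −tan(+40.8°) tan(-3.725°) = 0.0562, H₀ = 1.5146 rad.
Bracket: H₀ sin φ sin δ + cos φ cos δ sin H₀ = 1.5146×0.65342×-0.06497 + 0.75700×0.99789×0.99842 = -0.064299 + 0.754209 = 0.689910.
Q̄ = (S₀/π) × [bracket] = (1361/π) × 0.689910 = 298.88 W/m².
— Configuration B (φ=+40.8°):
Solar longitude: λ_s = 360° × (135 − 80)/365.25 = 54.209°.
sin δ = sin 23.44° × sin 54.209° = 0.32267, so δ = +18.824°.
cos H₀ = −tan(+40.8°) tan(+18.824°) = -0.2943, H₀ = 1.8695 rad.
Bracket: H₀ sin φ sin δ + cos φ cos δ sin H₀ = 1.8695×0.65342×0.32267 + 0.75700×0.94651×0.95573 = 0.394164 + 0.684788 = 1.078952.
Q̄ = (S₀/π) × [bracket] = (1361/π) × 1.078952 = 467.42 W/m².
Ratio Q̄_A / Q̄_B = 298.88 / 467.42 = 0.6394.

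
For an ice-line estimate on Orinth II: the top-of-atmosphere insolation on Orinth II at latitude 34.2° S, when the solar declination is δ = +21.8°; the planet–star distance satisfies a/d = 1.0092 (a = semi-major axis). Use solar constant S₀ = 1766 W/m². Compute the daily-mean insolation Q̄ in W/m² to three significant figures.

Q̄ ≈ 268 W/m²

cos H₀ = −tan(-34.2°) tan(+21.800°) = 0.2718, H₀ = 1.2955 rad.
Bracket: H₀ sin φ sin δ + cos φ cos δ sin H₀ = 1.2955×-0.56208×0.37137 + 0.82708×0.92849×0.96235 = -0.270422 + 0.739023 = 0.468601.
Inverse-square distance factor (a/d)² = 1.0092² = 1.018485.
Q̄ = (S₀/π) × 1.018485 × [bracket] = (1766/π) × 1.018485 × 0.468601 = 268.3 W/m².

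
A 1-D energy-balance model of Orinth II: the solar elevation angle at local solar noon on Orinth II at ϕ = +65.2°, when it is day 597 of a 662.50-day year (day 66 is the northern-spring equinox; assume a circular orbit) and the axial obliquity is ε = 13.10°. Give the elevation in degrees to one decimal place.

12.4°

Solar longitude: L_s = 360° × (597 − 66)/662.50 = 288.543°.
sin δ = sin 13.10° × sin 288.543° = -0.21488, so δ = -12.409°.
At local noon the hour angle is zero, so the zenith angle equals |ϕ − δ| = |+65.2° − (-12.409°)| = 77.609°.
Elevation = 90° − 77.609° = 12.4°.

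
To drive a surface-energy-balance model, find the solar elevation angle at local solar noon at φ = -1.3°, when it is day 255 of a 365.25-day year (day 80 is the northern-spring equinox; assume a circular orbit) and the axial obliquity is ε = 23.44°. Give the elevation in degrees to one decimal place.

85.7°

Solar longitude: λ_s = 360° × (255 − 80)/365.25 = 172.485°.
sin δ = sin 23.44° × sin 172.485° = 0.05203, so δ = +2.982°.
At local noon the hour angle is zero, so the zenith angle equals |φ − δ| = |-1.3° − (+2.982°)| = 4.282°.
Elevation = 90° − 4.282° = 85.7°.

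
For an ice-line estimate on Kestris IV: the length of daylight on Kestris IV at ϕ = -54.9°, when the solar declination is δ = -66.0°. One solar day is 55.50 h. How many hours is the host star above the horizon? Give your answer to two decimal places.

Sunrise equation: cos h₀ = −tan ϕ · tan δ = -3.1958 ≤ −1, so the host star never sets (polar day) and h₀ = π.
Daylight = 2h₀/(2π) × 55.50 h = (3.1416/π) × 55.50 = 55.50 h.

55.50 h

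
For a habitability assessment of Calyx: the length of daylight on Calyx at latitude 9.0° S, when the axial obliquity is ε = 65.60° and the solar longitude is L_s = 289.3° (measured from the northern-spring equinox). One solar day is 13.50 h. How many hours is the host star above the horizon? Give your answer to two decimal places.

Solar declination: sin δ = sin ε · sin L_s = sin 65.60° × sin 289.3° = -0.85950, so δ = -59.261°.
cos h₀ = −tan ϕ · tan δ = −tan(-9.0°) × tan(-59.261°) = -0.2663, so h₀ = 1.8404 rad = 105.45°.
Daylight = 2h₀/(2π) × 13.50 h = (1.8404/π) × 13.50 = 7.91 h.

7.91 h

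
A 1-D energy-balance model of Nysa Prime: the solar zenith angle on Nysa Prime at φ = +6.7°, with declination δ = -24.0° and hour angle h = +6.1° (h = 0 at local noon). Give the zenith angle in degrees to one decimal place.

cos θ_z = sin φ sin δ + cos φ cos δ cos h = -0.047454 + 0.902169 = 0.854715.
θ_z = arccos(0.854715) = 31.3°.

θ_z = 31.3°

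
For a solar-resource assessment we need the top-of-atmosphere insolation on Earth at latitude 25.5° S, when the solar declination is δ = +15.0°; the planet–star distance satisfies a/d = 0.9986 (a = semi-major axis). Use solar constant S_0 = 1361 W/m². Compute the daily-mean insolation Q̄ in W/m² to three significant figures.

Q̄ ≈ 304 W/m²

cos h₀ = −tan(-25.5°) tan(+15.000°) = 0.1278, h₀ = 1.4426 rad.
Bracket: h₀ sin ϕ sin δ + cos ϕ cos δ sin h₀ = 1.4426×-0.43051×0.25882 + 0.90259×0.96593×0.99180 = -0.160741 + 0.864690 = 0.703949.
Inverse-square distance factor (a/d)² = 0.9986² = 0.997202.
Q̄ = (S_0/π) × 0.997202 × [bracket] = (1361/π) × 0.997202 × 0.703949 = 304.1 W/m².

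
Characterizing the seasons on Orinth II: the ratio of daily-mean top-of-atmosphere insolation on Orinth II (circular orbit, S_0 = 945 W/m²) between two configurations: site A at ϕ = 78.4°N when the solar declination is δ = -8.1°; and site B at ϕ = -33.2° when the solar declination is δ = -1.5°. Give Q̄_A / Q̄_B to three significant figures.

— Configuration A (ϕ=+78.4°):
cos h₀ = −tan(+78.4°) tan(-8.100°) = 0.6933, h₀ = 0.8047 rad.
Bracket: h₀ sin ϕ sin δ + cos ϕ cos δ sin h₀ = 0.8047×0.97958×-0.14090 + 0.20108×0.99002×0.72062 = -0.111067 + 0.143456 = 0.032389.
Q̄ = (S_0/π) × [bracket] = (945/π) × 0.032389 = 9.7427 W/m².
— Configuration B (ϕ=-33.2°):
cos h₀ = −tan(-33.2°) tan(-1.500°) = -0.0171, h₀ = 1.5879 rad.
Bracket: h₀ sin ϕ sin δ + cos ϕ cos δ sin h₀ = 1.5879×-0.54756×-0.02618 + 0.83676×0.99966×0.99985 = 0.022763 + 0.836350 = 0.859113.
Q̄ = (S_0/π) × [bracket] = (945/π) × 0.859113 = 258.42 W/m².
Ratio Q̄_A / Q̄_B = 9.7427 / 258.42 = 0.03770.

Q̄_A / Q̄_B ≈ 0.0377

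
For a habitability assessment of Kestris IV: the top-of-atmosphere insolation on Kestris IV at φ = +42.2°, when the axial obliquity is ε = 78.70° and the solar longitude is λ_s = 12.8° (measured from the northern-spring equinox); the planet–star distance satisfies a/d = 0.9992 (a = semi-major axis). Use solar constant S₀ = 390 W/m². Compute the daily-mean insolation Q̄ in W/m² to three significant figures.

Q̄ ≈ 120 W/m²

Solar declination: sin δ = sin ε · sin λ_s = sin 78.70° × sin 12.8° = 0.21725, so δ = +12.548°.
cos H₀ = −tan(+42.2°) tan(+12.548°) = -0.2018, H₀ = 1.7740 rad.
Bracket: H₀ sin φ sin δ + cos φ cos δ sin H₀ = 1.7740×0.67172×0.21725 + 0.74080×0.97612×0.97942 = 0.258882 + 0.708228 = 0.967110.
Inverse-square distance factor (a/d)² = 0.9992² = 0.998401.
Q̄ = (S₀/π) × 0.998401 × [bracket] = (390/π) × 0.998401 × 0.967110 = 119.9 W/m².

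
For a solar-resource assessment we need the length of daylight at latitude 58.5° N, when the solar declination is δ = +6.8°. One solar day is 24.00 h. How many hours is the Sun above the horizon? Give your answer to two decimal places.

cos h₀ = −tan ϕ · tan δ = −tan(+58.5°) × tan(+6.800°) = -0.1946, so h₀ = 1.7666 rad = 101.22°.
Daylight = 2h₀/(2π) × 24.00 h = (1.7666/π) × 24.00 = 13.50 h.

13.50 h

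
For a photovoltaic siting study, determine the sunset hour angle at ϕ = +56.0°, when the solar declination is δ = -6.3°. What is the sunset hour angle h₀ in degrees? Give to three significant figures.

cos h₀ = −tan ϕ · tan δ = −tan(+56.0°) × tan(-6.300°) = 0.1637, so h₀ = 1.4064 rad = 80.58°.

h₀ = 80.6°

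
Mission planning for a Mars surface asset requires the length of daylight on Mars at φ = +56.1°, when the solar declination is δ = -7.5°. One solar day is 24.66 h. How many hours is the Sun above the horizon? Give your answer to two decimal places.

10.78 h

cos H₀ = −tan φ · tan δ = −tan(+56.1°) × tan(-7.500°) = 0.1959, so H₀ = 1.3736 rad = 78.70°.
Daylight = 2H₀/(2π) × 24.66 h = (1.3736/π) × 24.66 = 10.78 h.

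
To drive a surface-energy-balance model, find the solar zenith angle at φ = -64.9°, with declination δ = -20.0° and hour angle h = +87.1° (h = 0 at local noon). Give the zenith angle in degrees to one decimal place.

θ_z = 70.7°

cos θ_z = sin φ sin δ + cos φ cos δ cos h = 0.309723 + 0.020167 = 0.329890.
θ_z = arccos(0.329890) = 70.7°.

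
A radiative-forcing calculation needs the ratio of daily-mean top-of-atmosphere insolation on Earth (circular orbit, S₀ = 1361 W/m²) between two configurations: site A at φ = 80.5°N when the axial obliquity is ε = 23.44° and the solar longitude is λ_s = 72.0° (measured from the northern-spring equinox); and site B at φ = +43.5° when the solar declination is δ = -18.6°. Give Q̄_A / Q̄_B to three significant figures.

Q̄_A / Q̄_B ≈ 3.10

— Configuration A (φ=+80.5°):
Solar declination: sin δ = sin ε · sin λ_s = sin 23.44° × sin 72.0° = 0.37832, so δ = +22.230°.
cos H₀ = −tan(+80.5°) tan(+22.230°) = -2.4423 ≤ −1 ⇒ polar day, H₀ = π.
Bracket: H₀ sin φ sin δ + cos φ cos δ sin H₀ = 3.1416×0.98629×0.37832 + 0.16505×0.92568×0.00000 = 1.172235 + 0.000000 = 1.172235.
Q̄ = (S₀/π) × [bracket] = (1361/π) × 1.172235 = 507.84 W/m².
— Configuration B (φ=+43.5°):
cos H₀ = −tan(+43.5°) tan(-18.600°) = 0.3194, H₀ = 1.2457 rad.
Bracket: H₀ sin φ sin δ + cos φ cos δ sin H₀ = 1.2457×0.68835×-0.31896 + 0.72537×0.94777×0.94763 = -0.273501 + 0.651480 = 0.377979.
Q̄ = (S₀/π) × [bracket] = (1361/π) × 0.377979 = 163.75 W/m².
Ratio Q̄_A / Q̄_B = 507.84 / 163.75 = 3.101.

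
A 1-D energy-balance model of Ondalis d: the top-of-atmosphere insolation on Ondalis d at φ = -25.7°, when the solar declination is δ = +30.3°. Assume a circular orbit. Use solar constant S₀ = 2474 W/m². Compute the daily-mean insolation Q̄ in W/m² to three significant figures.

Q̄ ≈ 366 W/m²

cos H₀ = −tan(-25.7°) tan(+30.300°) = 0.2812, H₀ = 1.2857 rad.
Bracket: H₀ sin φ sin δ + cos φ cos δ sin H₀ = 1.2857×-0.43366×0.50453 + 0.90108×0.86340×0.95964 = -0.281304 + 0.746593 = 0.465289.
Q̄ = (S₀/π) × [bracket] = (2474/π) × 0.465289 = 366.4 W/m².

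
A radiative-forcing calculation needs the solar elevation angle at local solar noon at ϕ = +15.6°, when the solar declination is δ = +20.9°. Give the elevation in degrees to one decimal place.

84.7°

At local noon the hour angle is zero, so the zenith angle equals |ϕ − δ| = |+15.6° − (+20.900°)| = 5.300°.
Elevation = 90° − 5.300° = 84.7°.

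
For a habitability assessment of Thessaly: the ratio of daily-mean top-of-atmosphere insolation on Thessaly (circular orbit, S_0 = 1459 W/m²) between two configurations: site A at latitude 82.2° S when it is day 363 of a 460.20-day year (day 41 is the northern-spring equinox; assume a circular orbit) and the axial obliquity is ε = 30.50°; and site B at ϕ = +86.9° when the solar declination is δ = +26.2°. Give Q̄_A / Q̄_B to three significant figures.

— Configuration A (ϕ=-82.2°):
Solar longitude: L_s = 360° × (363 − 41)/460.20 = 251.890°.
sin δ = sin 30.50° × sin 251.890° = -0.48240, so δ = -28.842°.
cos h₀ = −tan(-82.2°) tan(-28.842°) = -4.0203 ≤ −1 ⇒ polar day, h₀ = π.
Bracket: h₀ sin ϕ sin δ + cos ϕ cos δ sin h₀ = 3.1416×-0.99075×-0.48240 + 0.13572×0.87595×0.00000 = 1.501489 + 0.000000 = 1.501489.
Q̄ = (S_0/π) × [bracket] = (1459/π) × 1.501489 = 697.31 W/m².
— Configuration B (ϕ=+86.9°):
cos h₀ = −tan(+86.9°) tan(+26.200°) = -9.0856 ≤ −1 ⇒ polar day, h₀ = π.
Bracket: h₀ sin ϕ sin δ + cos ϕ cos δ sin h₀ = 3.1416×0.99854×0.44151 + 0.05408×0.89726×0.00000 = 1.385023 + 0.000000 = 1.385023.
Q̄ = (S_0/π) × [bracket] = (1459/π) × 1.385023 = 643.22 W/m².
Ratio Q̄_A / Q̄_B = 697.31 / 643.22 = 1.084.

Q̄_A / Q̄_B ≈ 1.08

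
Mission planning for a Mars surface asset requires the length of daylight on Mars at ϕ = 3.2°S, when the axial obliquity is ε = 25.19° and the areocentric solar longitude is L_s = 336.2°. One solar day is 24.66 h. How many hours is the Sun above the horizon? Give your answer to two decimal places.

12.41 h

sin δ = sin 25.19° × sin 336.2° = -0.17176, so δ = -9.890°.
cos h₀ = −tan ϕ · tan δ = −tan(-3.2°) × tan(-9.890°) = -0.0097, so h₀ = 1.5805 rad = 90.56°.
Daylight = 2h₀/(2π) × 24.66 h = (1.5805/π) × 24.66 = 12.41 h.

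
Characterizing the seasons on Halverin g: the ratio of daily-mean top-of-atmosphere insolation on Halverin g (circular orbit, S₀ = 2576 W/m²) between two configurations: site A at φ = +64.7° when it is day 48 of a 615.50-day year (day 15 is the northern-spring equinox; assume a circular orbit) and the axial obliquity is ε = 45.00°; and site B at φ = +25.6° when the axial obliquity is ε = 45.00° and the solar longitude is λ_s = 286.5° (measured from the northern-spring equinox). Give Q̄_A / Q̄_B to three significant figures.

— Configuration A (φ=+64.7°):
Solar longitude: λ_s = 360° × (48 − 15)/615.50 = 19.301°.
sin δ = sin 45.00° × sin 19.301° = 0.23373, so δ = +13.516°.
cos H₀ = −tan(+64.7°) tan(+13.516°) = -0.5085, H₀ = 2.1043 rad.
Bracket: H₀ sin φ sin δ + cos φ cos δ sin H₀ = 2.1043×0.90408×0.23373 + 0.42736×0.97230×0.86104 = 0.444661 + 0.357781 = 0.802442.
Q̄ = (S₀/π) × [bracket] = (2576/π) × 0.802442 = 657.98 W/m².
— Configuration B (φ=+25.6°):
Solar declination: sin δ = sin ε · sin λ_s = sin 45.00° × sin 286.5° = -0.67799, so δ = -42.687°.
cos H₀ = −tan(+25.6°) tan(-42.687°) = 0.4419, H₀ = 1.1131 rad.
Bracket: H₀ sin φ sin δ + cos φ cos δ sin H₀ = 1.1131×0.43209×-0.67799 + 0.90183×0.73507×0.89706 = -0.326086 + 0.594668 = 0.268582.
Q̄ = (S₀/π) × [bracket] = (2576/π) × 0.268582 = 220.23 W/m².
Ratio Q̄_A / Q̄_B = 657.98 / 220.23 = 2.988.

Q̄_A / Q̄_B ≈ 2.99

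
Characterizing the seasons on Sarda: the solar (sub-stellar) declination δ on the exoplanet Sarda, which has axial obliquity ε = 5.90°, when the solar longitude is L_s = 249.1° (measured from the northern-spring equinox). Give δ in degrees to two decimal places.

sin δ = sin ε · sin L_s = sin 5.90° × sin 249.1° = -0.096029.
δ = arcsin(-0.096029) = -5.51°.

δ = -5.51°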